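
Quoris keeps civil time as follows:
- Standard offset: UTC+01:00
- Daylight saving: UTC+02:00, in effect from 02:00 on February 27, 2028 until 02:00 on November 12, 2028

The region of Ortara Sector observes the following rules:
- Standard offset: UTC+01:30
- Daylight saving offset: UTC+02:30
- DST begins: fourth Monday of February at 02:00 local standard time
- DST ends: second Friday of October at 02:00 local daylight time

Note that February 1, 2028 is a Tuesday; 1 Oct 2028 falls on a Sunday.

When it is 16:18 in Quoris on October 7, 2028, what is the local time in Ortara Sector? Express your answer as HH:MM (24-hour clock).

16:48

Daylight saving runs 27 February – 12 November; October 7, 2028 is inside that window, so Quoris is at UTC+02:00.
16:18 Quoris − 2h = 14:18 UTC.
1 February 2028 is a Tuesday, so the first Monday is February 7 and the fourth is February 28.
1 October 2028 is a Sunday, so the first Friday is October 6 and the second is October 13.
At the standard offset (UTC+01:30), 14:18 UTC + 1h30m = 15:48 Ortara Sector standard time.
The standard-time date in Ortara Sector, October 7, 2028, falls between 28 February and 13 October, so daylight saving is in effect and Ortara Sector is at UTC+02:30.
14:18 UTC + 2h30m = 16:48 Ortara Sector.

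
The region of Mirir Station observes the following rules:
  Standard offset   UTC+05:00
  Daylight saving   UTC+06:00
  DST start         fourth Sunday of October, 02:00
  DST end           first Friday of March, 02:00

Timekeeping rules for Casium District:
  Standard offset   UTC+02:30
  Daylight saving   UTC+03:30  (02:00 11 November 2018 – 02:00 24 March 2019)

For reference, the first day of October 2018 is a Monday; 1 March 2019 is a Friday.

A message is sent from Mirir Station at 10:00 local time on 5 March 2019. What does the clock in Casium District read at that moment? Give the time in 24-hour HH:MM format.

1 October 2018 is a Monday, so the first Sunday is October 7 and the fourth is October 28.
1 March 2019 is a Friday, so the first Friday is March 1.
Daylight saving runs 28 October 2018 – 1 March 2019; 5 March 2019 is outside that window, so Mirir Station is on standard time at UTC+05:00.
10:00 Mirir Station − 5h = 05:00 UTC.
At the standard offset (UTC+02:30), 05:00 UTC + 2h30m = 07:30 Casium District standard time.
Daylight saving runs 11 November 2018 – 24 March 2019; the standard-time date in Casium District, 5 March 2019, is inside that window, so Casium District is at UTC+03:30.
05:00 UTC + 3h30m = 08:30 Casium District.

08:30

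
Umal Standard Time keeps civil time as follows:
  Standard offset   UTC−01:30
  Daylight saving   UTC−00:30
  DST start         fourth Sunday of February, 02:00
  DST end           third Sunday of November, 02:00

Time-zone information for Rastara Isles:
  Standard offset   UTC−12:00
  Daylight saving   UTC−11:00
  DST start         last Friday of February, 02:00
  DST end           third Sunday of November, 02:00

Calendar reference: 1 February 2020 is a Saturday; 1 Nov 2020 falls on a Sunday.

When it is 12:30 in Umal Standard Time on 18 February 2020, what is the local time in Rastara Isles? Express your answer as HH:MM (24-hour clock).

1 February 2020 is a Saturday, so the first Sunday is February 2 and the fourth is February 23.
1 November 2020 is a Sunday, so the first Sunday is November 1 and the third is November 15.
18 February 2020 does not fall between 23 February and 15 November, so daylight saving is not in effect and Umal Standard Time is at UTC−01:30.
12:30 Umal Standard Time + 1h30m = 14:00 UTC.
1 February 2020 is a Saturday, so Fridays fall on 7, 14, 21, 28; the last is February 28.
1 November 2020 is a Sunday, so the first Sunday is November 1 and the third is November 15.
At the standard offset (UTC−12:00), 14:00 UTC − 12h = 02:00 Rastara Isles standard time.
Daylight saving runs 28 February – 15 November; the standard-time date in Rastara Isles, 18 February 2020, is outside that window, so Rastara Isles is on standard time at UTC−12:00.
14:00 UTC − 12h = 02:00 Rastara Isles.

02:00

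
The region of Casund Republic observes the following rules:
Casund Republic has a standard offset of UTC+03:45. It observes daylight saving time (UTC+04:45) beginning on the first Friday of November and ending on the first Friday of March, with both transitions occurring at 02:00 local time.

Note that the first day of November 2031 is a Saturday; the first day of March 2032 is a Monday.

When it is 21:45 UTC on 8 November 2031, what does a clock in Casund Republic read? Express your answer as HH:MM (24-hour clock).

02:30

1 November 2031 is a Saturday, so the first Friday is November 7.
1 March 2032 is a Monday, so the first Friday is March 5.
At the standard offset (UTC+03:45), 21:45 UTC + 3h45m = 01:30 Casund Republic standard time (rolling into the next day, 9 November 2031).
The standard-time date in Casund Republic, 9 November 2031, lies within the daylight-saving period (7 November 2031 – 5 March 2032), so Casund Republic is on daylight time, UTC+04:45.
21:45 UTC + 4h45m = 02:30 local (rolling into the next day, 9 November 2031).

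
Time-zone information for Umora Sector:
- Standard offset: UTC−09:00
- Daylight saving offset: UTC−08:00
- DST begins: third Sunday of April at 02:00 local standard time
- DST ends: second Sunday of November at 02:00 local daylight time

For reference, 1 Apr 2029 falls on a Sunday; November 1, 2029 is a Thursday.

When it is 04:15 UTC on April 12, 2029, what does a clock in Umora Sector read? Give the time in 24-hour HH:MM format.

19:15

1 April 2029 is a Sunday, so the first Sunday is April 1 and the third is April 15.
1 November 2029 is a Thursday, so the first Sunday is November 4 and the second is November 11.
At the standard offset (UTC−09:00), 04:15 UTC − 9h = 19:15 Umora Sector standard time (rolling into the previous day, 11 April 2029).
The standard-time date in Umora Sector, April 11, 2029, is outside the daylight-saving period (15 April – 11 November), so Umora Sector is on standard time, UTC−09:00.
04:15 UTC − 9h = 19:15 local (rolling into the previous day, 11 April 2029).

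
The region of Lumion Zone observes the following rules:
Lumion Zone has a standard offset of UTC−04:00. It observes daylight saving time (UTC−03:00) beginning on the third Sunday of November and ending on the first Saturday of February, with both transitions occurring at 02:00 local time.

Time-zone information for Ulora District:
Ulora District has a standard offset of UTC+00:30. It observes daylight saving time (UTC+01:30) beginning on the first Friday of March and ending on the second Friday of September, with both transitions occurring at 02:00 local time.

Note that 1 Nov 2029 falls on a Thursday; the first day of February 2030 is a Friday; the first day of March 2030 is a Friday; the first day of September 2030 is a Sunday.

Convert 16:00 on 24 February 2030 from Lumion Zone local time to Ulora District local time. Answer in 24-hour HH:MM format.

1 November 2029 is a Thursday, so the first Sunday is November 4 and the third is November 18.
1 February 2030 is a Friday, so the first Saturday is February 2.
24 February 2030 is outside the daylight-saving period (18 November 2029 – 2 February 2030), so Lumion Zone is on standard time, UTC−04:00.
16:00 Lumion Zone + 4h = 20:00 UTC.
1 March 2030 is a Friday, so the first Friday is March 1.
1 September 2030 is a Sunday, so the first Friday is September 6 and the second is September 13.
At the standard offset (UTC+00:30), 20:00 UTC + 0h30m = 20:30 Ulora District standard time.
The standard-time date in Ulora District, 24 February 2030, is outside the daylight-saving period (1 March – 13 September), so Ulora District is on standard time, UTC+00:30.
20:00 UTC + 0h30m = 20:30 Ulora District.

20:30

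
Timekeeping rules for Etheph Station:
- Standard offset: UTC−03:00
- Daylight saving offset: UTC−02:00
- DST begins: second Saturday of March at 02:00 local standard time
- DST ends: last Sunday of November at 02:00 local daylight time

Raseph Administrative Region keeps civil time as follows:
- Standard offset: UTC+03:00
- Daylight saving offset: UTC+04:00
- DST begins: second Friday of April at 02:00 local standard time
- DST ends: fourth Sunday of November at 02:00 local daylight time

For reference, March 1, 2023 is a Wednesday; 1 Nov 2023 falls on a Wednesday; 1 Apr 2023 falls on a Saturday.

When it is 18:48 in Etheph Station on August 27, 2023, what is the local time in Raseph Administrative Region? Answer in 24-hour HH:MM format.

00:48

1 March 2023 is a Wednesday, so the first Saturday is March 4 and the second is March 11.
1 November 2023 is a Wednesday, so Sundays fall on 5, 12, 19, 26; the last is November 26.
Daylight saving runs 11 March – 26 November; August 27, 2023 is inside that window, so Etheph Station is at UTC−02:00.
18:48 Etheph Station + 2h = 20:48 UTC.
1 April 2023 is a Saturday, so the first Friday is April 7 and the second is April 14.
1 November 2023 is a Wednesday, so the first Sunday is November 5 and the fourth is November 26.
At the standard offset (UTC+03:00), 20:48 UTC + 3h = 23:48 Raseph Administrative Region standard time.
The standard-time date in Raseph Administrative Region, August 27, 2023, falls between 14 April and 26 November, so daylight saving is in effect and Raseph Administrative Region is at UTC+04:00.
20:48 UTC + 4h = 00:48 Raseph Administrative Region (rolling into the next day, 28 August 2023).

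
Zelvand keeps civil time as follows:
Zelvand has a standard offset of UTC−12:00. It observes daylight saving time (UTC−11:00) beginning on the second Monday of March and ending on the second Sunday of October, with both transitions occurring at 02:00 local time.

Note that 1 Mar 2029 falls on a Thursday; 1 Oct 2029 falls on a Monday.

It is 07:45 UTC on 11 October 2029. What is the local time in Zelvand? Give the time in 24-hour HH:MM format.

1 March 2029 is a Thursday, so the first Monday is March 5 and the second is March 12.
1 October 2029 is a Monday, so the first Sunday is October 7 and the second is October 14.
At the standard offset (UTC−12:00), 07:45 UTC − 12h = 19:45 Zelvand standard time (rolling into the previous day, 10 October 2029).
The standard-time date in Zelvand, 10 October 2029, falls between 12 March and 14 October, so daylight saving is in effect and Zelvand is at UTC−11:00.
07:45 UTC − 11h = 20:45 local (rolling into the previous day, 10 October 2029).

20:45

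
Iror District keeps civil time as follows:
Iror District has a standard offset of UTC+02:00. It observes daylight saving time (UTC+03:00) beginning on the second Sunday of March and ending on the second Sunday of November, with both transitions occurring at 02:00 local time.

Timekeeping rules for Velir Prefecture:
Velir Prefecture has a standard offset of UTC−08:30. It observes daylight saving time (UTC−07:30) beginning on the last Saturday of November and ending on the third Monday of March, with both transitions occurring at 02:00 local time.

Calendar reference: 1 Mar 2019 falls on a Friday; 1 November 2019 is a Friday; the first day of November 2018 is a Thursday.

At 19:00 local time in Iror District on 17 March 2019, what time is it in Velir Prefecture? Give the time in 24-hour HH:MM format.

1 March 2019 is a Friday, so the first Sunday is March 3 and the second is March 10.
1 November 2019 is a Friday, so the first Sunday is November 3 and the second is November 10.
17 March 2019 falls between 10 March and 10 November, so daylight saving is in effect and Iror District is at UTC+03:00.
19:00 Iror District − 3h = 16:00 UTC.
1 November 2018 is a Thursday, so Saturdays fall on 3, 10, 17, 24; the last is November 24.
1 March 2019 is a Friday, so the first Monday is March 4 and the third is March 18.
At the standard offset (UTC−08:30), 16:00 UTC − 8h30m = 07:30 Velir Prefecture standard time.
The standard-time date in Velir Prefecture, 17 March 2019, falls between 24 November 2018 and 18 March 2019, so daylight saving is in effect and Velir Prefecture is at UTC−07:30.
16:00 UTC − 7h30m = 08:30 Velir Prefecture.

08:30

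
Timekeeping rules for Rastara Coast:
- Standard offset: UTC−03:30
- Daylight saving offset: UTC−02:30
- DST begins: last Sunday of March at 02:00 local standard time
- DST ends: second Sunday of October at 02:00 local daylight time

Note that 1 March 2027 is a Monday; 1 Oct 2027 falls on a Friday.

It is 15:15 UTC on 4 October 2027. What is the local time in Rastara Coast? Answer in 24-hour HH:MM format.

12:45

1 March 2027 is a Monday, so Sundays fall on 7, 14, 21, 28; the last is March 28.
1 October 2027 is a Friday, so the first Sunday is October 3 and the second is October 10.
At the standard offset (UTC−03:30), 15:15 UTC − 3h30m = 11:45 Rastara Coast standard time.
Daylight saving runs 28 March – 10 October; the standard-time date in Rastara Coast, 4 October 2027, is inside that window, so Rastara Coast is at UTC−02:30.
15:15 UTC − 2h30m = 12:45 local.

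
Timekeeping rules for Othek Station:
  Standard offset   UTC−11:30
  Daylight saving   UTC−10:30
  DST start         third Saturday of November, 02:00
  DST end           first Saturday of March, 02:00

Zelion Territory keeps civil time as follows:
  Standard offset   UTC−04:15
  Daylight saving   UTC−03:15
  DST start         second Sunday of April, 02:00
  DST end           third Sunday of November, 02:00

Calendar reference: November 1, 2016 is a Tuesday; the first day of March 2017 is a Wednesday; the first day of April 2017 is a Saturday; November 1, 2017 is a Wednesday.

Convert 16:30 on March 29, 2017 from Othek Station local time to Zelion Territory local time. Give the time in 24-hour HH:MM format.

1 November 2016 is a Tuesday, so the first Saturday is November 5 and the third is November 19.
1 March 2017 is a Wednesday, so the first Saturday is March 4.
March 29, 2017 does not fall between 19 November 2016 and 4 March 2017, so daylight saving is not in effect and Othek Station is at UTC−11:30.
16:30 Othek Station + 11h30m = 04:00 UTC (rolling into the next day, 30 March 2017).
1 April 2017 is a Saturday, so the first Sunday is April 2 and the second is April 9.
1 November 2017 is a Wednesday, so the first Sunday is November 5 and the third is November 19.
At the standard offset (UTC−04:15), 04:00 UTC − 4h15m = 23:45 Zelion Territory standard time (rolling into the previous day, 29 March 2017).
The standard-time date in Zelion Territory, March 29, 2017, does not fall between 9 April and 19 November, so daylight saving is not in effect and Zelion Territory is at UTC−04:15.
04:00 UTC − 4h15m = 23:45 Zelion Territory (rolling into the previous day, 29 March 2017).

23:45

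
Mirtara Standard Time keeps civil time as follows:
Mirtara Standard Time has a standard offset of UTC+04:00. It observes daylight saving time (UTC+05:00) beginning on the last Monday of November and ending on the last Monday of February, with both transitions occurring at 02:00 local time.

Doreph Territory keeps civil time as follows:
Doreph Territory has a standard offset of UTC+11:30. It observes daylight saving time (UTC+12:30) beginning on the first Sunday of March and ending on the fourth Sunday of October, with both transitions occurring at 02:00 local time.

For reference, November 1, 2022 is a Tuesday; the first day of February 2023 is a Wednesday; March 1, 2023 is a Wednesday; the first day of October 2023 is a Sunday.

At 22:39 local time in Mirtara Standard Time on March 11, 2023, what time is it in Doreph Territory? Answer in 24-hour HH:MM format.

07:09

1 November 2022 is a Tuesday, so Mondays fall on 7, 14, 21, 28; the last is November 28.
1 February 2023 is a Wednesday, so Mondays fall on 6, 13, 20, 27; the last is February 27.
March 11, 2023 is outside the daylight-saving period (28 November 2022 – 27 February 2023), so Mirtara Standard Time is on standard time, UTC+04:00.
22:39 Mirtara Standard Time − 4h = 18:39 UTC.
1 March 2023 is a Wednesday, so the first Sunday is March 5.
1 October 2023 is a Sunday, so the first Sunday is October 1 and the fourth is October 22.
At the standard offset (UTC+11:30), 18:39 UTC + 11h30m = 06:09 Doreph Territory standard time (rolling into the next day, 12 March 2023).
The standard-time date in Doreph Territory, March 12, 2023, lies within the daylight-saving period (5 March – 22 October), so Doreph Territory is on daylight time, UTC+12:30.
18:39 UTC + 12h30m = 07:09 Doreph Territory (rolling into the next day, 12 March 2023).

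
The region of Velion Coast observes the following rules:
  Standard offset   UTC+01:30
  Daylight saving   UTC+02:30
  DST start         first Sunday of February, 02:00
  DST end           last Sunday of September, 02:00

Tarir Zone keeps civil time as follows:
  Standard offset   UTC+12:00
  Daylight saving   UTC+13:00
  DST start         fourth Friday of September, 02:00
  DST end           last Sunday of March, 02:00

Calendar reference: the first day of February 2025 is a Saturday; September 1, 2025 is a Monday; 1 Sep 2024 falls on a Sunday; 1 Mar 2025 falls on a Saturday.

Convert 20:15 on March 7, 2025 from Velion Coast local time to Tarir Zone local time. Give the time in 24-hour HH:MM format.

1 February 2025 is a Saturday, so the first Sunday is February 2.
1 September 2025 is a Monday, so Sundays fall on 7, 14, 21, 28; the last is September 28.
March 7, 2025 falls between 2 February and 28 September, so daylight saving is in effect and Velion Coast is at UTC+02:30.
20:15 Velion Coast − 2h30m = 17:45 UTC.
1 September 2024 is a Sunday, so the first Friday is September 6 and the fourth is September 27.
1 March 2025 is a Saturday, so Sundays fall on 2, 9, 16, 23, 30; the last is March 30.
At the standard offset (UTC+12:00), 17:45 UTC + 12h = 05:45 Tarir Zone standard time (rolling into the next day, 8 March 2025).
The standard-time date in Tarir Zone, March 8, 2025, lies within the daylight-saving period (27 September 2024 – 30 March 2025), so Tarir Zone is on daylight time, UTC+13:00.
17:45 UTC + 13h = 06:45 Tarir Zone (rolling into the next day, 8 March 2025).

06:45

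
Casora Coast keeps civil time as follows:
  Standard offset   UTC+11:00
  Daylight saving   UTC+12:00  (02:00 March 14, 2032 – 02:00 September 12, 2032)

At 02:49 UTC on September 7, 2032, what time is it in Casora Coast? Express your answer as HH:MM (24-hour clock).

14:49

At the standard offset (UTC+11:00), 02:49 UTC + 11h = 13:49 Casora Coast standard time.
The standard-time date in Casora Coast, September 7, 2032, falls between 14 March and 12 September, so daylight saving is in effect and Casora Coast is at UTC+12:00.
02:49 UTC + 12h = 14:49 local.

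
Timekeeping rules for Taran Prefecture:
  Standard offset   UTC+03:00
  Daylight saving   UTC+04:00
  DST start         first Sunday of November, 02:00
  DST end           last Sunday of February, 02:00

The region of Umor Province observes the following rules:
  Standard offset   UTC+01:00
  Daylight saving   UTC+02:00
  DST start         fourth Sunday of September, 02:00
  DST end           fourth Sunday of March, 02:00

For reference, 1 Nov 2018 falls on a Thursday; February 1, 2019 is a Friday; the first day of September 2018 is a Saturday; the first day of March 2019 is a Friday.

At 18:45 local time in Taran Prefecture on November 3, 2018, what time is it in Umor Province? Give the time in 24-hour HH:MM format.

1 November 2018 is a Thursday, so the first Sunday is November 4.
1 February 2019 is a Friday, so Sundays fall on 3, 10, 17, 24; the last is February 24.
November 3, 2018 is outside the daylight-saving period (4 November 2018 – 24 February 2019), so Taran Prefecture is on standard time, UTC+03:00.
18:45 Taran Prefecture − 3h = 15:45 UTC.
1 September 2018 is a Saturday, so the first Sunday is September 2 and the fourth is September 23.
1 March 2019 is a Friday, so the first Sunday is March 3 and the fourth is March 24.
At the standard offset (UTC+01:00), 15:45 UTC + 1h = 16:45 Umor Province standard time.
Daylight saving runs 23 September 2018 – 24 March 2019; the standard-time date in Umor Province, November 3, 2018, is inside that window, so Umor Province is at UTC+02:00.
15:45 UTC + 2h = 17:45 Umor Province.

17:45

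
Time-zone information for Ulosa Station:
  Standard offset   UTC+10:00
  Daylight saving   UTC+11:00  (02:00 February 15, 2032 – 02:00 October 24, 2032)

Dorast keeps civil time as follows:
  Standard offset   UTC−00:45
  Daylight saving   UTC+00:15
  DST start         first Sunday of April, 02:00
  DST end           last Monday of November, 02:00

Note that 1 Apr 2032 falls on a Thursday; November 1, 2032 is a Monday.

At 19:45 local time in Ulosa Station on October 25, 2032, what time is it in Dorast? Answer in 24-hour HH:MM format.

October 25, 2032 is outside the daylight-saving period (15 February – 24 October), so Ulosa Station is on standard time, UTC+10:00.
19:45 Ulosa Station − 10h = 09:45 UTC.
1 April 2032 is a Thursday, so the first Sunday is April 4.
1 November 2032 is a Monday, so Mondays fall on 1, 8, 15, 22, 29; the last is November 29.
At the standard offset (UTC−00:45), 09:45 UTC − 0h45m = 09:00 Dorast standard time.
The standard-time date in Dorast, October 25, 2032, lies within the daylight-saving period (4 April – 29 November), so Dorast is on daylight time, UTC+00:15.
09:45 UTC + 0h15m = 10:00 Dorast.

10:00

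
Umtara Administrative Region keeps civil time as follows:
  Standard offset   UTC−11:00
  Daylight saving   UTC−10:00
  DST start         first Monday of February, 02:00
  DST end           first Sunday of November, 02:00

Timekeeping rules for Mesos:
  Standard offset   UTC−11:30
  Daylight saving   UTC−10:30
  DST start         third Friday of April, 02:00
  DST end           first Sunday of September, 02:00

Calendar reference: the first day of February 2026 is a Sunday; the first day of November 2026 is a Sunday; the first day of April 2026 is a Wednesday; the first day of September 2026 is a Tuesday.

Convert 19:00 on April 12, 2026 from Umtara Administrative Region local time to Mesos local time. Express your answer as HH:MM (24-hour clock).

1 February 2026 is a Sunday, so the first Monday is February 2.
1 November 2026 is a Sunday, so the first Sunday is November 1.
April 12, 2026 lies within the daylight-saving period (2 February – 1 November), so Umtara Administrative Region is on daylight time, UTC−10:00.
19:00 Umtara Administrative Region + 10h = 05:00 UTC (rolling into the next day, 13 April 2026).
1 April 2026 is a Wednesday, so the first Friday is April 3 and the third is April 17.
1 September 2026 is a Tuesday, so the first Sunday is September 6.
At the standard offset (UTC−11:30), 05:00 UTC − 11h30m = 17:30 Mesos standard time (rolling into the previous day, 12 April 2026).
Daylight saving runs 17 April – 6 September; the standard-time date in Mesos, April 12, 2026, is outside that window, so Mesos is on standard time at UTC−11:30.
05:00 UTC − 11h30m = 17:30 Mesos (rolling into the previous day, 12 April 2026).

17:30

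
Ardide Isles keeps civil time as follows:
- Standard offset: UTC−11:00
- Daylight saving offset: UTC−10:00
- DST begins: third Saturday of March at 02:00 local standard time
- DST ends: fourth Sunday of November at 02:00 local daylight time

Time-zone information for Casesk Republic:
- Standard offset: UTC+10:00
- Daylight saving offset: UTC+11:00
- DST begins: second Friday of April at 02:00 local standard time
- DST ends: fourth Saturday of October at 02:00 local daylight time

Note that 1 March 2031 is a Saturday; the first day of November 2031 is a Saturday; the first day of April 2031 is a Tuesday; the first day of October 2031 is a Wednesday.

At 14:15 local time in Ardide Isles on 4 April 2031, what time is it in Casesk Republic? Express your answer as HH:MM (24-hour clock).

10:15

1 March 2031 is a Saturday, so the first Saturday is March 1 and the third is March 15.
1 November 2031 is a Saturday, so the first Sunday is November 2 and the fourth is November 23.
4 April 2031 lies within the daylight-saving period (15 March – 23 November), so Ardide Isles is on daylight time, UTC−10:00.
14:15 Ardide Isles + 10h = 00:15 UTC (rolling into the next day, 5 April 2031).
1 April 2031 is a Tuesday, so the first Friday is April 4 and the second is April 11.
1 October 2031 is a Wednesday, so the first Saturday is October 4 and the fourth is October 25.
At the standard offset (UTC+10:00), 00:15 UTC + 10h = 10:15 Casesk Republic standard time.
The standard-time date in Casesk Republic, 5 April 2031, does not fall between 11 April and 25 October, so daylight saving is not in effect and Casesk Republic is at UTC+10:00.
00:15 UTC + 10h = 10:15 Casesk Republic.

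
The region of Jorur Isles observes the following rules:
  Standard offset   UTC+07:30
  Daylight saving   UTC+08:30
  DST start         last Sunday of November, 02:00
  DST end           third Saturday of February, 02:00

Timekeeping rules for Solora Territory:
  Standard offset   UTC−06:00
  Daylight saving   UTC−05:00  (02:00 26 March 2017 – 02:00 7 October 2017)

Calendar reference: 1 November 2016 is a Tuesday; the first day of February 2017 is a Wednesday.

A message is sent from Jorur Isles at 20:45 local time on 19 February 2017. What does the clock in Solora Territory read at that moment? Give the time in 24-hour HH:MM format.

1 November 2016 is a Tuesday, so Sundays fall on 6, 13, 20, 27; the last is November 27.
1 February 2017 is a Wednesday, so the first Saturday is February 4 and the third is February 18.
Daylight saving runs 27 November 2016 – 18 February 2017; 19 February 2017 is outside that window, so Jorur Isles is on standard time at UTC+07:30.
20:45 Jorur Isles − 7h30m = 13:15 UTC.
At the standard offset (UTC−06:00), 13:15 UTC − 6h = 07:15 Solora Territory standard time.
The standard-time date in Solora Territory, 19 February 2017, does not fall between 26 March and 7 October, so daylight saving is not in effect and Solora Territory is at UTC−06:00.
13:15 UTC − 6h = 07:15 Solora Territory.

07:15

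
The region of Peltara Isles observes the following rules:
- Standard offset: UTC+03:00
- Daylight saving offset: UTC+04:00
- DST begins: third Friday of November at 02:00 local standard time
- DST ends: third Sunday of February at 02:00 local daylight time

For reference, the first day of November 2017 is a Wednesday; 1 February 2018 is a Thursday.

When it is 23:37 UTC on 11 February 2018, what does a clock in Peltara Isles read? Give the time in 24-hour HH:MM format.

03:37

1 November 2017 is a Wednesday, so the first Friday is November 3 and the third is November 17.
1 February 2018 is a Thursday, so the first Sunday is February 4 and the third is February 18.
At the standard offset (UTC+03:00), 23:37 UTC + 3h = 02:37 Peltara Isles standard time (rolling into the next day, 12 February 2018).
The standard-time date in Peltara Isles, 12 February 2018, lies within the daylight-saving period (17 November 2017 – 18 February 2018), so Peltara Isles is on daylight time, UTC+04:00.
23:37 UTC + 4h = 03:37 local (rolling into the next day, 12 February 2018).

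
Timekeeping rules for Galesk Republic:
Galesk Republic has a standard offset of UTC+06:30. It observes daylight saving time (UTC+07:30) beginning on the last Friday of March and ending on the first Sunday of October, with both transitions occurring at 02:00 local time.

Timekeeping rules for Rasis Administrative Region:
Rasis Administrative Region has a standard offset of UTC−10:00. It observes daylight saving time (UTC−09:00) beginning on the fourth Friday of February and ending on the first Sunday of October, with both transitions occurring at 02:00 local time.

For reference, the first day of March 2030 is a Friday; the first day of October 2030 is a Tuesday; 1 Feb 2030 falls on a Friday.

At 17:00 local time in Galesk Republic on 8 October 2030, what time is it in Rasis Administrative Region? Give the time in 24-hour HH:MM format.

1 March 2030 is a Friday, so Fridays fall on 1, 8, 15, 22, 29; the last is March 29.
1 October 2030 is a Tuesday, so the first Sunday is October 6.
8 October 2030 is outside the daylight-saving period (29 March – 6 October), so Galesk Republic is on standard time, UTC+06:30.
17:00 Galesk Republic − 6h30m = 10:30 UTC.
1 February 2030 is a Friday, so the first Friday is February 1 and the fourth is February 22.
1 October 2030 is a Tuesday, so the first Sunday is October 6.
At the standard offset (UTC−10:00), 10:30 UTC − 10h = 00:30 Rasis Administrative Region standard time.
The standard-time date in Rasis Administrative Region, 8 October 2030, does not fall between 22 February and 6 October, so daylight saving is not in effect and Rasis Administrative Region is at UTC−10:00.
10:30 UTC − 10h = 00:30 Rasis Administrative Region.

00:30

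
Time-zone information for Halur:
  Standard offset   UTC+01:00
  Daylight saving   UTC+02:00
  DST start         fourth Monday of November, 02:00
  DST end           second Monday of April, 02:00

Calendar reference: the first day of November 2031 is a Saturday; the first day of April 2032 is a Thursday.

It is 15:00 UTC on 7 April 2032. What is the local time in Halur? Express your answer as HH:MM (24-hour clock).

17:00

1 November 2031 is a Saturday, so the first Monday is November 3 and the fourth is November 24.
1 April 2032 is a Thursday, so the first Monday is April 5 and the second is April 12.
At the standard offset (UTC+01:00), 15:00 UTC + 1h = 16:00 Halur standard time.
The standard-time date in Halur, 7 April 2032, lies within the daylight-saving period (24 November 2031 – 12 April 2032), so Halur is on daylight time, UTC+02:00.
15:00 UTC + 2h = 17:00 local.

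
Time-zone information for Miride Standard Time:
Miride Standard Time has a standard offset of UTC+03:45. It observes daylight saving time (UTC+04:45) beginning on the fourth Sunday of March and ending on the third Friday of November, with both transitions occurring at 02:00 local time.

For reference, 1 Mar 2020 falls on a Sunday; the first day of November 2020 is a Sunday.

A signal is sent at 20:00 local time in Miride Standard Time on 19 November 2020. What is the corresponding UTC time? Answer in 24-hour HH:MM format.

15:15

1 March 2020 is a Sunday, so the first Sunday is March 1 and the fourth is March 22.
1 November 2020 is a Sunday, so the first Friday is November 6 and the third is November 20.
19 November 2020 lies within the daylight-saving period (22 March – 20 November), so Miride Standard Time is on daylight time, UTC+04:45.
20:00 local − 4h45m = 15:15 UTC.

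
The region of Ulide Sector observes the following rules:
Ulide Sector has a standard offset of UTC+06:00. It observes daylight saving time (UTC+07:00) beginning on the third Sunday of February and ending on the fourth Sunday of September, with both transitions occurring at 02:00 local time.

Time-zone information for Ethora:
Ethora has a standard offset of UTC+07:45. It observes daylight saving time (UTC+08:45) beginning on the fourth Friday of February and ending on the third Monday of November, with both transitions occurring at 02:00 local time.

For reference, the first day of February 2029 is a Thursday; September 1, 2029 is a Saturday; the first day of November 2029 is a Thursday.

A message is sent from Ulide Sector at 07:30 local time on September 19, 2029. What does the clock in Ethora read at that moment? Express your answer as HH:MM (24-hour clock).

1 February 2029 is a Thursday, so the first Sunday is February 4 and the third is February 18.
1 September 2029 is a Saturday, so the first Sunday is September 2 and the fourth is September 23.
September 19, 2029 falls between 18 February and 23 September, so daylight saving is in effect and Ulide Sector is at UTC+07:00.
07:30 Ulide Sector − 7h = 00:30 UTC.
1 February 2029 is a Thursday, so the first Friday is February 2 and the fourth is February 23.
1 November 2029 is a Thursday, so the first Monday is November 5 and the third is November 19.
At the standard offset (UTC+07:45), 00:30 UTC + 7h45m = 08:15 Ethora standard time.
Daylight saving runs 23 February – 19 November; the standard-time date in Ethora, September 19, 2029, is inside that window, so Ethora is at UTC+08:45.
00:30 UTC + 8h45m = 09:15 Ethora.

09:15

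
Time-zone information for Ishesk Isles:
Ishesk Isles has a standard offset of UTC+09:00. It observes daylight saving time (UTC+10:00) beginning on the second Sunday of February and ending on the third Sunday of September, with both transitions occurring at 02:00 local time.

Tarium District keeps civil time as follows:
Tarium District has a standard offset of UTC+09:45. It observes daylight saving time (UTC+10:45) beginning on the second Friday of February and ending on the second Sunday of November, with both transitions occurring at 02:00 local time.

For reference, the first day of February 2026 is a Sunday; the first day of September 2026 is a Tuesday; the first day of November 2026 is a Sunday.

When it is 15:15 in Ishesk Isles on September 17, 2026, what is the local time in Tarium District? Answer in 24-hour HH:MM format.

16:00

1 February 2026 is a Sunday, so the first Sunday is February 1 and the second is February 8.
1 September 2026 is a Tuesday, so the first Sunday is September 6 and the third is September 20.
September 17, 2026 falls between 8 February and 20 September, so daylight saving is in effect and Ishesk Isles is at UTC+10:00.
15:15 Ishesk Isles − 10h = 05:15 UTC.
1 February 2026 is a Sunday, so the first Friday is February 6 and the second is February 13.
1 November 2026 is a Sunday, so the first Sunday is November 1 and the second is November 8.
At the standard offset (UTC+09:45), 05:15 UTC + 9h45m = 15:00 Tarium District standard time.
The standard-time date in Tarium District, September 17, 2026, lies within the daylight-saving period (13 February – 8 November), so Tarium District is on daylight time, UTC+10:45.
05:15 UTC + 10h45m = 16:00 Tarium District.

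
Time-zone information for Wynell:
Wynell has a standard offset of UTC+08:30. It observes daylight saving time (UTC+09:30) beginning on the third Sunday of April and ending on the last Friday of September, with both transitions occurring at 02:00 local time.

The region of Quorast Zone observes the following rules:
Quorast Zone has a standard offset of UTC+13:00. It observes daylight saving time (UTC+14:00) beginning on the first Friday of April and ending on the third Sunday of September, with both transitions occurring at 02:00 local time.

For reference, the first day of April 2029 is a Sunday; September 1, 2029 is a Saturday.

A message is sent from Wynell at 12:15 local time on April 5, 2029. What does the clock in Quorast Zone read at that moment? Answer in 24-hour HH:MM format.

1 April 2029 is a Sunday, so the first Sunday is April 1 and the third is April 15.
1 September 2029 is a Saturday, so Fridays fall on 7, 14, 21, 28; the last is September 28.
April 5, 2029 is outside the daylight-saving period (15 April – 28 September), so Wynell is on standard time, UTC+08:30.
12:15 Wynell − 8h30m = 03:45 UTC.
1 April 2029 is a Sunday, so the first Friday is April 6.
1 September 2029 is a Saturday, so the first Sunday is September 2 and the third is September 16.
At the standard offset (UTC+13:00), 03:45 UTC + 13h = 16:45 Quorast Zone standard time.
The standard-time date in Quorast Zone, April 5, 2029, is outside the daylight-saving period (6 April – 16 September), so Quorast Zone is on standard time, UTC+13:00.
03:45 UTC + 13h = 16:45 Quorast Zone.

16:45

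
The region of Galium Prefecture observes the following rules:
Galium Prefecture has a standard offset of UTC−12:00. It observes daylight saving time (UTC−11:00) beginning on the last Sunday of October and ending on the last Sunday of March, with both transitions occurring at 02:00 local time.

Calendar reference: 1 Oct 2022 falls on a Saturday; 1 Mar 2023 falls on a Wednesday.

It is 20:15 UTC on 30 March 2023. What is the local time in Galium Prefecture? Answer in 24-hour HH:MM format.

08:15

1 October 2022 is a Saturday, so Sundays fall on 2, 9, 16, 23, 30; the last is October 30.
1 March 2023 is a Wednesday, so Sundays fall on 5, 12, 19, 26; the last is March 26.
At the standard offset (UTC−12:00), 20:15 UTC − 12h = 08:15 Galium Prefecture standard time.
The standard-time date in Galium Prefecture, 30 March 2023, does not fall between 30 October 2022 and 26 March 2023, so daylight saving is not in effect and Galium Prefecture is at UTC−12:00.
20:15 UTC − 12h = 08:15 local.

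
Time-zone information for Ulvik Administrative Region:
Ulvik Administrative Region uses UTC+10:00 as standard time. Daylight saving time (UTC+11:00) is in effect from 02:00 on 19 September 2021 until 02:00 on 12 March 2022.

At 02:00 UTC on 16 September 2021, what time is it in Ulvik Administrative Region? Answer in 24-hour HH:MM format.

12:00

At the standard offset (UTC+10:00), 02:00 UTC + 10h = 12:00 Ulvik Administrative Region standard time.
The standard-time date in Ulvik Administrative Region, 16 September 2021, is outside the daylight-saving period (19 September 2021 – 12 March 2022), so Ulvik Administrative Region is on standard time, UTC+10:00.
02:00 UTC + 10h = 12:00 local.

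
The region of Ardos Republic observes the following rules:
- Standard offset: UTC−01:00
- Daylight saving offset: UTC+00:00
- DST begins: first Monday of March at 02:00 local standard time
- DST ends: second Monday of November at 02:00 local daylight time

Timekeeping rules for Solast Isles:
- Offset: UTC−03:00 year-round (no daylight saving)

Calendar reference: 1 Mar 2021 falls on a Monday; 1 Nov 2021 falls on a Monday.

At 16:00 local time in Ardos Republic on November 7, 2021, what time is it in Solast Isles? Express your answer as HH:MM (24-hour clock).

13:00

1 March 2021 is a Monday, so the first Monday is March 1.
1 November 2021 is a Monday, so the first Monday is November 1 and the second is November 8.
November 7, 2021 lies within the daylight-saving period (1 March – 8 November), so Ardos Republic is on daylight time, UTC+00:00.
16:00 Ardos Republic − 0h = 16:00 UTC.
Solast Isles stays on UTC−03:00 all year.
16:00 UTC − 3h = 13:00 Solast Isles.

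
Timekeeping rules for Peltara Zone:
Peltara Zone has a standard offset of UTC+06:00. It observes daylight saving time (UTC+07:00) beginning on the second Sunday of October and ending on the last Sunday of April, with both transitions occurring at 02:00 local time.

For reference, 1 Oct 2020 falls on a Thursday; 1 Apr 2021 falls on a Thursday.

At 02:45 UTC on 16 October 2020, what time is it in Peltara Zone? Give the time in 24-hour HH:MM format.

1 October 2020 is a Thursday, so the first Sunday is October 4 and the second is October 11.
1 April 2021 is a Thursday, so Sundays fall on 4, 11, 18, 25; the last is April 25.
At the standard offset (UTC+06:00), 02:45 UTC + 6h = 08:45 Peltara Zone standard time.
Daylight saving runs 11 October 2020 – 25 April 2021; the standard-time date in Peltara Zone, 16 October 2020, is inside that window, so Peltara Zone is at UTC+07:00.
02:45 UTC + 7h = 09:45 local.

09:45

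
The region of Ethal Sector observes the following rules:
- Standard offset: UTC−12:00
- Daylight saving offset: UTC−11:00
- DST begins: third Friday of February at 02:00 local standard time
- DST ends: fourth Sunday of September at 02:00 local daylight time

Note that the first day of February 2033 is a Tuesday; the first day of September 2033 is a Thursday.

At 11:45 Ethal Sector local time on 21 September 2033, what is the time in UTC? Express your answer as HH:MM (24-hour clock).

22:45

1 February 2033 is a Tuesday, so the first Friday is February 4 and the third is February 18.
1 September 2033 is a Thursday, so the first Sunday is September 4 and the fourth is September 25.
21 September 2033 lies within the daylight-saving period (18 February – 25 September), so Ethal Sector is on daylight time, UTC−11:00.
11:45 local + 11h = 22:45 UTC.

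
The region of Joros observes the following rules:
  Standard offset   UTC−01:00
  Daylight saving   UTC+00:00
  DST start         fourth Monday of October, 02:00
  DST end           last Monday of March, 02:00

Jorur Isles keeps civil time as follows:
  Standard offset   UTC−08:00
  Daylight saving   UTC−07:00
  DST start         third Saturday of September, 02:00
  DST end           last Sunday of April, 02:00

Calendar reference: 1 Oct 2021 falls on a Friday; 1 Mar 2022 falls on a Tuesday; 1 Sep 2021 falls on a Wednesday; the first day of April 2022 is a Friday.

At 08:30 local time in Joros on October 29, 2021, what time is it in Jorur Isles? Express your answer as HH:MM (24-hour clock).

1 October 2021 is a Friday, so the first Monday is October 4 and the fourth is October 25.
1 March 2022 is a Tuesday, so Mondays fall on 7, 14, 21, 28; the last is March 28.
Daylight saving runs 25 October 2021 – 28 March 2022; October 29, 2021 is inside that window, so Joros is at UTC+00:00.
08:30 Joros − 0h = 08:30 UTC.
1 September 2021 is a Wednesday, so the first Saturday is September 4 and the third is September 18.
1 April 2022 is a Friday, so Sundays fall on 3, 10, 17, 24; the last is April 24.
At the standard offset (UTC−08:00), 08:30 UTC − 8h = 00:30 Jorur Isles standard time.
The standard-time date in Jorur Isles, October 29, 2021, lies within the daylight-saving period (18 September 2021 – 24 April 2022), so Jorur Isles is on daylight time, UTC−07:00.
08:30 UTC − 7h = 01:30 Jorur Isles.

01:30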